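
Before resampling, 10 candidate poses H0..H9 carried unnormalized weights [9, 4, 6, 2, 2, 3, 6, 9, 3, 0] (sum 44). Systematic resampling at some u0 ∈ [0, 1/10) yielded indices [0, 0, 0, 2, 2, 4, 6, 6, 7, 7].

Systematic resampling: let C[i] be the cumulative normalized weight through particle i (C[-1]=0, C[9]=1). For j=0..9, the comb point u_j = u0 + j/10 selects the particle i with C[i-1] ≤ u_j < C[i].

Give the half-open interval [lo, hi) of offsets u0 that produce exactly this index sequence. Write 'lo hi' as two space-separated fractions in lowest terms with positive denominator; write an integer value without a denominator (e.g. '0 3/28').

0 1/220

C = [9/44, 13/44, 19/44, 21/44, 23/44, 13/22, 8/11, 41/44, 1, 1]
j=0 picked index 0: u0 ∈ [0, 9/44)
j=1 picked index 0: u0 ∈ [-1/10, 23/220)
j=2 picked index 0: u0 ∈ [-1/5, 1/220)
j=3 picked index 2: u0 ∈ [-1/220, 29/220)
j=4 picked index 2: u0 ∈ [-23/220, 7/220)
j=5 picked index 4: u0 ∈ [-1/44, 1/44)
j=6 picked index 6: u0 ∈ [-1/110, 7/55)
j=7 picked index 6: u0 ∈ [-6/55, 3/110)
j=8 picked index 7: u0 ∈ [-4/55, 29/220)
j=9 picked index 7: u0 ∈ [-19/110, 7/220)
intersection: [0, 1/220)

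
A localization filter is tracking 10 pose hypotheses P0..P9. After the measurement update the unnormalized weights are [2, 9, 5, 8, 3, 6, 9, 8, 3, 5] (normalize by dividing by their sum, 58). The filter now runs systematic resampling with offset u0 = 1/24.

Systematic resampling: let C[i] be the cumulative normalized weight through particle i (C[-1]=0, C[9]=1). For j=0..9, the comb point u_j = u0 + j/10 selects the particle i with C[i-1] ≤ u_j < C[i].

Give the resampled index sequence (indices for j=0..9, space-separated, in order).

C = [1/29, 11/58, 8/29, 12/29, 27/58, 33/58, 21/29, 25/29, 53/58, 1]
j=0: u_0=1/24 ∈ [1/29, 11/58) → index 1
j=1: u_1=17/120 ∈ [1/29, 11/58) → index 1
j=2: u_2=29/120 ∈ [11/58, 8/29) → index 2
j=3: u_3=41/120 ∈ [8/29, 12/29) → index 3
j=4: u_4=53/120 ∈ [12/29, 27/58) → index 4
j=5: u_5=13/24 ∈ [27/58, 33/58) → index 5
j=6: u_6=77/120 ∈ [33/58, 21/29) → index 6
j=7: u_7=89/120 ∈ [21/29, 25/29) → index 7
j=8: u_8=101/120 ∈ [21/29, 25/29) → index 7
j=9: u_9=113/120 ∈ [53/58, 1) → index 9

1 1 2 3 4 5 6 7 7 9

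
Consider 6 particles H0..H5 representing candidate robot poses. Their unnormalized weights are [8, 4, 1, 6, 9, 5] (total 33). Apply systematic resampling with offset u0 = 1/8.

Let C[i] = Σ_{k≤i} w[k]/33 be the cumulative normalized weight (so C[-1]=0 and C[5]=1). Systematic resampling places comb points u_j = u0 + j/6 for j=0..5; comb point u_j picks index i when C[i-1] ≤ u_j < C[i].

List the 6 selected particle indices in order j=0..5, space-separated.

0 1 3 4 4 5

C = [8/33, 4/11, 13/33, 19/33, 28/33, 1]
j=0: u_0=1/8 ∈ [0, 8/33) → index 0
j=1: u_1=7/24 ∈ [8/33, 4/11) → index 1
j=2: u_2=11/24 ∈ [13/33, 19/33) → index 3
j=3: u_3=5/8 ∈ [19/33, 28/33) → index 4
j=4: u_4=19/24 ∈ [19/33, 28/33) → index 4
j=5: u_5=23/24 ∈ [28/33, 1) → index 5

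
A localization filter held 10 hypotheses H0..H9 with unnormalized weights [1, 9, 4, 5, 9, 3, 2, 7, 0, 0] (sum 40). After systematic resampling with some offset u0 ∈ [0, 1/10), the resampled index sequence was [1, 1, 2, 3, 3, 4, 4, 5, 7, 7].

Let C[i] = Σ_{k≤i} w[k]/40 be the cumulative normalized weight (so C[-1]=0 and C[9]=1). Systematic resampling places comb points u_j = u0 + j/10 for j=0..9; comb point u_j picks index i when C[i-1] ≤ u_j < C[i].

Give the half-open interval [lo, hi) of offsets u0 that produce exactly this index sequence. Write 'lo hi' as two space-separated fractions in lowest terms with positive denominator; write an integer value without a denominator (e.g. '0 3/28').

C = [1/40, 1/4, 7/20, 19/40, 7/10, 31/40, 33/40, 1, 1, 1]
j=0 picked index 1: u0 ∈ [1/40, 1/4)
j=1 picked index 1: u0 ∈ [-3/40, 3/20)
j=2 picked index 2: u0 ∈ [1/20, 3/20)
j=3 picked index 3: u0 ∈ [1/20, 7/40)
j=4 picked index 3: u0 ∈ [-1/20, 3/40)
j=5 picked index 4: u0 ∈ [-1/40, 1/5)
j=6 picked index 4: u0 ∈ [-1/8, 1/10)
j=7 picked index 5: u0 ∈ [0, 3/40)
j=8 picked index 7: u0 ∈ [1/40, 1/5)
j=9 picked index 7: u0 ∈ [-3/40, 1/10)
intersection: [1/20, 3/40)

1/20 3/40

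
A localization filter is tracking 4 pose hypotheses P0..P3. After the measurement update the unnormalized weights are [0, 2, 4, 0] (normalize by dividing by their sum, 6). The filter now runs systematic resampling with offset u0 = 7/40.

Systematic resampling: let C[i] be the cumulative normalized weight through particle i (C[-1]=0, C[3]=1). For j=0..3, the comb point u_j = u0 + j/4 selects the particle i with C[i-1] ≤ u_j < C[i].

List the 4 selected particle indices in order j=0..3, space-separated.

C = [0, 1/3, 1, 1]
j=0: u_0=7/40 ∈ [0, 1/3) → index 1
j=1: u_1=17/40 ∈ [1/3, 1) → index 2
j=2: u_2=27/40 ∈ [1/3, 1) → index 2
j=3: u_3=37/40 ∈ [1/3, 1) → index 2

1 2 2 2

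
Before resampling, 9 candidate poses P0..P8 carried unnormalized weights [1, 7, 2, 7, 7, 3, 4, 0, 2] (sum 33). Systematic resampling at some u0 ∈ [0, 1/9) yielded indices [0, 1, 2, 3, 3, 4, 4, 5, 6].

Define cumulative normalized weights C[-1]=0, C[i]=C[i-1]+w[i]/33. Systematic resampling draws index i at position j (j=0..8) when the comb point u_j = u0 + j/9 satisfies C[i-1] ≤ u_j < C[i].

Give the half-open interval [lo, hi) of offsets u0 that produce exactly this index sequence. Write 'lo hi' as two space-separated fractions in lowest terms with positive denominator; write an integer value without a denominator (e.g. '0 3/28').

C = [1/33, 8/33, 10/33, 17/33, 8/11, 9/11, 31/33, 31/33, 1]
j=0 picked index 0: u0 ∈ [0, 1/33)
j=1 picked index 1: u0 ∈ [-8/99, 13/99)
j=2 picked index 2: u0 ∈ [2/99, 8/99)
j=3 picked index 3: u0 ∈ [-1/33, 2/11)
j=4 picked index 3: u0 ∈ [-14/99, 7/99)
j=5 picked index 4: u0 ∈ [-4/99, 17/99)
j=6 picked index 4: u0 ∈ [-5/33, 2/33)
j=7 picked index 5: u0 ∈ [-5/99, 4/99)
j=8 picked index 6: u0 ∈ [-7/99, 5/99)
intersection: [2/99, 1/33)

2/99 1/33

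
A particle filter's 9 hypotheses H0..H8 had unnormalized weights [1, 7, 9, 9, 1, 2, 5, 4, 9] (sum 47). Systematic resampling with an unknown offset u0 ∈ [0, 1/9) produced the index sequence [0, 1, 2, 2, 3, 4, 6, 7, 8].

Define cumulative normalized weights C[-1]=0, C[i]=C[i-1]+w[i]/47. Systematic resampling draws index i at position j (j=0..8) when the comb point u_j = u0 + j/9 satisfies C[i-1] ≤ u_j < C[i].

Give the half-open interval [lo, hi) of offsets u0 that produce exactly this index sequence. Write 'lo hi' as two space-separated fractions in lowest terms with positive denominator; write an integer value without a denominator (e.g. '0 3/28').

0 8/423

C = [1/47, 8/47, 17/47, 26/47, 27/47, 29/47, 34/47, 38/47, 1]
j=0 picked index 0: u0 ∈ [0, 1/47)
j=1 picked index 1: u0 ∈ [-38/423, 25/423)
j=2 picked index 2: u0 ∈ [-22/423, 59/423)
j=3 picked index 2: u0 ∈ [-23/141, 4/141)
j=4 picked index 3: u0 ∈ [-35/423, 46/423)
j=5 picked index 4: u0 ∈ [-1/423, 8/423)
j=6 picked index 6: u0 ∈ [-7/141, 8/141)
j=7 picked index 7: u0 ∈ [-23/423, 13/423)
j=8 picked index 8: u0 ∈ [-34/423, 1/9)
intersection: [0, 8/423)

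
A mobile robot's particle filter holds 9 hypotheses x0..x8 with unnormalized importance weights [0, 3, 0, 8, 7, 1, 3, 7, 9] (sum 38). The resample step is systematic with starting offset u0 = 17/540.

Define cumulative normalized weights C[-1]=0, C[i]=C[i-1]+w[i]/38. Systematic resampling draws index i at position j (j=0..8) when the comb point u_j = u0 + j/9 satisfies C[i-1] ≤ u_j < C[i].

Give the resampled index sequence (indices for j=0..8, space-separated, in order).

C = [0, 3/38, 3/38, 11/38, 9/19, 1/2, 11/19, 29/38, 1]
j=0: u_0=17/540 ∈ [0, 3/38) → index 1
j=1: u_1=77/540 ∈ [3/38, 11/38) → index 3
j=2: u_2=137/540 ∈ [3/38, 11/38) → index 3
j=3: u_3=197/540 ∈ [11/38, 9/19) → index 4
j=4: u_4=257/540 ∈ [9/19, 1/2) → index 5
j=5: u_5=317/540 ∈ [11/19, 29/38) → index 7
j=6: u_6=377/540 ∈ [11/19, 29/38) → index 7
j=7: u_7=437/540 ∈ [29/38, 1) → index 8
j=8: u_8=497/540 ∈ [29/38, 1) → index 8

1 3 3 4 5 7 7 8 8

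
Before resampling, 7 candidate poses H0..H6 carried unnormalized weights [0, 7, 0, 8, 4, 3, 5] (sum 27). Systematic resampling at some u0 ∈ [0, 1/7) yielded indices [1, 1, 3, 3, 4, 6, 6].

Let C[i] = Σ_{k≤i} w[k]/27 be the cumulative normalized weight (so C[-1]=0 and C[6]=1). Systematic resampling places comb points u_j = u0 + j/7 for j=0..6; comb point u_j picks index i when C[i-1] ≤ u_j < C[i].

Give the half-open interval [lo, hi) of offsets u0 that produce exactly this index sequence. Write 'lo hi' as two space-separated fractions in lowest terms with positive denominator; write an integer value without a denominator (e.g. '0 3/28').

C = [0, 7/27, 7/27, 5/9, 19/27, 22/27, 1]
j=0 picked index 1: u0 ∈ [0, 7/27)
j=1 picked index 1: u0 ∈ [-1/7, 22/189)
j=2 picked index 3: u0 ∈ [-5/189, 17/63)
j=3 picked index 3: u0 ∈ [-32/189, 8/63)
j=4 picked index 4: u0 ∈ [-1/63, 25/189)
j=5 picked index 6: u0 ∈ [19/189, 2/7)
j=6 picked index 6: u0 ∈ [-8/189, 1/7)
intersection: [19/189, 22/189)

19/189 22/189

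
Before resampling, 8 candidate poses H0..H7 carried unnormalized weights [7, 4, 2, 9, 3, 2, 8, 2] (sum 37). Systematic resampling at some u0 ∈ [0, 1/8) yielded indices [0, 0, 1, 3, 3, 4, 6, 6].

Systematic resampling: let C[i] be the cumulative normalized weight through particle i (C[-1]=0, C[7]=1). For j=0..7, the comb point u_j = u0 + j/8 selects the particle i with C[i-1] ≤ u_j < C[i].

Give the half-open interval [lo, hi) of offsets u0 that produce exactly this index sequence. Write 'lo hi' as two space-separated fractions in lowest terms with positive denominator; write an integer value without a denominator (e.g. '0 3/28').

C = [7/37, 11/37, 13/37, 22/37, 25/37, 27/37, 35/37, 1]
j=0 picked index 0: u0 ∈ [0, 7/37)
j=1 picked index 0: u0 ∈ [-1/8, 19/296)
j=2 picked index 1: u0 ∈ [-9/148, 7/148)
j=3 picked index 3: u0 ∈ [-7/296, 65/296)
j=4 picked index 3: u0 ∈ [-11/74, 7/74)
j=5 picked index 4: u0 ∈ [-9/296, 15/296)
j=6 picked index 6: u0 ∈ [-3/148, 29/148)
j=7 picked index 6: u0 ∈ [-43/296, 21/296)
intersection: [0, 7/148)

0 7/148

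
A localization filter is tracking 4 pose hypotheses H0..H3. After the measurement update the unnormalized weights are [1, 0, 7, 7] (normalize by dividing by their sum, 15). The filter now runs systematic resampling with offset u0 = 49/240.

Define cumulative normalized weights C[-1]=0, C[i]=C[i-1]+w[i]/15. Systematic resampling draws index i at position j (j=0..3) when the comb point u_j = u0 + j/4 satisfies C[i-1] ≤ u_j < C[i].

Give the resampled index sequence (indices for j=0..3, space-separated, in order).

2 2 3 3

C = [1/15, 1/15, 8/15, 1]
j=0: u_0=49/240 ∈ [1/15, 8/15) → index 2
j=1: u_1=109/240 ∈ [1/15, 8/15) → index 2
j=2: u_2=169/240 ∈ [8/15, 1) → index 3
j=3: u_3=229/240 ∈ [8/15, 1) → index 3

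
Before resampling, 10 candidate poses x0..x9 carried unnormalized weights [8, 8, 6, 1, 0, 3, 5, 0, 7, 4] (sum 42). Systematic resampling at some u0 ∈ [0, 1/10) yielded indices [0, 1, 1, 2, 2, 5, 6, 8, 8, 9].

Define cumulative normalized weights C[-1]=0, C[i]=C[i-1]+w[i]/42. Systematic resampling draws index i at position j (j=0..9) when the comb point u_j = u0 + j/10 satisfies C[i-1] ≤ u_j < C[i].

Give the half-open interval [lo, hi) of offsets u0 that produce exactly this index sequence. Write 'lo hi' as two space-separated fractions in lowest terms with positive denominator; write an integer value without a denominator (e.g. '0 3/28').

19/210 1/10

C = [4/21, 8/21, 11/21, 23/42, 23/42, 13/21, 31/42, 31/42, 19/21, 1]
j=0 picked index 0: u0 ∈ [0, 4/21)
j=1 picked index 1: u0 ∈ [19/210, 59/210)
j=2 picked index 1: u0 ∈ [-1/105, 19/105)
j=3 picked index 2: u0 ∈ [17/210, 47/210)
j=4 picked index 2: u0 ∈ [-2/105, 13/105)
j=5 picked index 5: u0 ∈ [1/21, 5/42)
j=6 picked index 6: u0 ∈ [2/105, 29/210)
j=7 picked index 8: u0 ∈ [4/105, 43/210)
j=8 picked index 8: u0 ∈ [-13/210, 11/105)
j=9 picked index 9: u0 ∈ [1/210, 1/10)
intersection: [19/210, 1/10)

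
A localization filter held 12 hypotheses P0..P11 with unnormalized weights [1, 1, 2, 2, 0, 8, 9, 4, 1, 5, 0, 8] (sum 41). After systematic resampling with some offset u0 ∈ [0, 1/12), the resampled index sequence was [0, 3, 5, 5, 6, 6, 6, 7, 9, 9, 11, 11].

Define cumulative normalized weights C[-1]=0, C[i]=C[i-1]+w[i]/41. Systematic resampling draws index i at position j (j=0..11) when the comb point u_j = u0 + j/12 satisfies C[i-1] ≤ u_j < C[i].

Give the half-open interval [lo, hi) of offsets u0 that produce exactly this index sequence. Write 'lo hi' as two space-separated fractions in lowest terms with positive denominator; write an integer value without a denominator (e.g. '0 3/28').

2/123 1/41

C = [1/41, 2/41, 4/41, 6/41, 6/41, 14/41, 23/41, 27/41, 28/41, 33/41, 33/41, 1]
j=0 picked index 0: u0 ∈ [0, 1/41)
j=1 picked index 3: u0 ∈ [7/492, 31/492)
j=2 picked index 5: u0 ∈ [-5/246, 43/246)
j=3 picked index 5: u0 ∈ [-17/164, 15/164)
j=4 picked index 6: u0 ∈ [1/123, 28/123)
j=5 picked index 6: u0 ∈ [-37/492, 71/492)
j=6 picked index 6: u0 ∈ [-13/82, 5/82)
j=7 picked index 7: u0 ∈ [-11/492, 37/492)
j=8 picked index 9: u0 ∈ [2/123, 17/123)
j=9 picked index 9: u0 ∈ [-11/164, 9/164)
j=10 picked index 11: u0 ∈ [-7/246, 1/6)
j=11 picked index 11: u0 ∈ [-55/492, 1/12)
intersection: [2/123, 1/41)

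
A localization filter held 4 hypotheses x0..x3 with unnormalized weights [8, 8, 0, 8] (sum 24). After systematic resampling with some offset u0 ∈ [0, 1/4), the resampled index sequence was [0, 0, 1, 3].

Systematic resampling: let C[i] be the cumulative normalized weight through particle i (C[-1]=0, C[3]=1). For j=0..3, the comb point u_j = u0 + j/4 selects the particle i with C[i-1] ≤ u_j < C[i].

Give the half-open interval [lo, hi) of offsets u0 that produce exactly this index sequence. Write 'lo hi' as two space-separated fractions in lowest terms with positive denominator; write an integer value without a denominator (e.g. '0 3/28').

0 1/12

C = [1/3, 2/3, 2/3, 1]
j=0 picked index 0: u0 ∈ [0, 1/3)
j=1 picked index 0: u0 ∈ [-1/4, 1/12)
j=2 picked index 1: u0 ∈ [-1/6, 1/6)
j=3 picked index 3: u0 ∈ [-1/12, 1/4)
intersection: [0, 1/12)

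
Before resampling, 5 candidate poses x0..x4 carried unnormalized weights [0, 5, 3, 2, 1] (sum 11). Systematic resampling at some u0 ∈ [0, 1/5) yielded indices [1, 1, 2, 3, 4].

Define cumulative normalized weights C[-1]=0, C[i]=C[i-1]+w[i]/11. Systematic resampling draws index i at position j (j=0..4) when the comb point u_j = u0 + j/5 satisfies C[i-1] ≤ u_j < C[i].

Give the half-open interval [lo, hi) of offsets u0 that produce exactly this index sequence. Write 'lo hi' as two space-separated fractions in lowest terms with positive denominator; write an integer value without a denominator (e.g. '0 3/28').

7/55 1/5

C = [0, 5/11, 8/11, 10/11, 1]
j=0 picked index 1: u0 ∈ [0, 5/11)
j=1 picked index 1: u0 ∈ [-1/5, 14/55)
j=2 picked index 2: u0 ∈ [3/55, 18/55)
j=3 picked index 3: u0 ∈ [7/55, 17/55)
j=4 picked index 4: u0 ∈ [6/55, 1/5)
intersection: [7/55, 1/5)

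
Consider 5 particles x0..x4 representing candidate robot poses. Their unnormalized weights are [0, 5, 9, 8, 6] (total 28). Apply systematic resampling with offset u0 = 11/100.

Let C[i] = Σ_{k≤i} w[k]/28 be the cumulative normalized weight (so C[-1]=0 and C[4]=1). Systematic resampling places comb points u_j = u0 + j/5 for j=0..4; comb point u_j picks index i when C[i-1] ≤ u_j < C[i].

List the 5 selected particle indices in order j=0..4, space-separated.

1 2 3 3 4

C = [0, 5/28, 1/2, 11/14, 1]
j=0: u_0=11/100 ∈ [0, 5/28) → index 1
j=1: u_1=31/100 ∈ [5/28, 1/2) → index 2
j=2: u_2=51/100 ∈ [1/2, 11/14) → index 3
j=3: u_3=71/100 ∈ [1/2, 11/14) → index 3
j=4: u_4=91/100 ∈ [11/14, 1) → index 4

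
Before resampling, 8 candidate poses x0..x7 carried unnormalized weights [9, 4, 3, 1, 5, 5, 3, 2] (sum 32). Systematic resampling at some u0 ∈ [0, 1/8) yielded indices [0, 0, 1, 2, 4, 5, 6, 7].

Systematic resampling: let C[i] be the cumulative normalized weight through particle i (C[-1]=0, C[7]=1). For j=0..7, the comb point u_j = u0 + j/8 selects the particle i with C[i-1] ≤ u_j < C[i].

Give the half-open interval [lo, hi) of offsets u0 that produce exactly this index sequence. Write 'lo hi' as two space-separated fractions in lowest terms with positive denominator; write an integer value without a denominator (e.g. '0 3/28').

3/32 1/8

C = [9/32, 13/32, 1/2, 17/32, 11/16, 27/32, 15/16, 1]
j=0 picked index 0: u0 ∈ [0, 9/32)
j=1 picked index 0: u0 ∈ [-1/8, 5/32)
j=2 picked index 1: u0 ∈ [1/32, 5/32)
j=3 picked index 2: u0 ∈ [1/32, 1/8)
j=4 picked index 4: u0 ∈ [1/32, 3/16)
j=5 picked index 5: u0 ∈ [1/16, 7/32)
j=6 picked index 6: u0 ∈ [3/32, 3/16)
j=7 picked index 7: u0 ∈ [1/16, 1/8)
intersection: [3/32, 1/8)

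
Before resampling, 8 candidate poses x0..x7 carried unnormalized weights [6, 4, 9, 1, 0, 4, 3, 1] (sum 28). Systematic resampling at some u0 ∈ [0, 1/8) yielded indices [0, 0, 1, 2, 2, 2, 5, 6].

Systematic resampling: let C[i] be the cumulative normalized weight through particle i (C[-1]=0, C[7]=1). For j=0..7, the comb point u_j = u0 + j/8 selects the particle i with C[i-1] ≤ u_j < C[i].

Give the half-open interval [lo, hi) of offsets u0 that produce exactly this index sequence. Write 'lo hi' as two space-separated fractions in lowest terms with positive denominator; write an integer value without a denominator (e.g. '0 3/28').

0 3/56

C = [3/14, 5/14, 19/28, 5/7, 5/7, 6/7, 27/28, 1]
j=0 picked index 0: u0 ∈ [0, 3/14)
j=1 picked index 0: u0 ∈ [-1/8, 5/56)
j=2 picked index 1: u0 ∈ [-1/28, 3/28)
j=3 picked index 2: u0 ∈ [-1/56, 17/56)
j=4 picked index 2: u0 ∈ [-1/7, 5/28)
j=5 picked index 2: u0 ∈ [-15/56, 3/56)
j=6 picked index 5: u0 ∈ [-1/28, 3/28)
j=7 picked index 6: u0 ∈ [-1/56, 5/56)
intersection: [0, 3/56)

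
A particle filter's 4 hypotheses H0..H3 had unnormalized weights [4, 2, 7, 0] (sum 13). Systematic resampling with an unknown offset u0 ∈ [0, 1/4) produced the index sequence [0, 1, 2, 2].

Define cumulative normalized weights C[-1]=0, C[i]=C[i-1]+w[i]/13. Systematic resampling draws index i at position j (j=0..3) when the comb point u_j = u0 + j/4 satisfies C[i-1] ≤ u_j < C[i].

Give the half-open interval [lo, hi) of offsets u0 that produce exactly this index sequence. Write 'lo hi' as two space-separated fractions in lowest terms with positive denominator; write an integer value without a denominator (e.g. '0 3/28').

3/52 11/52

C = [4/13, 6/13, 1, 1]
j=0 picked index 0: u0 ∈ [0, 4/13)
j=1 picked index 1: u0 ∈ [3/52, 11/52)
j=2 picked index 2: u0 ∈ [-1/26, 1/2)
j=3 picked index 2: u0 ∈ [-15/52, 1/4)
intersection: [3/52, 11/52)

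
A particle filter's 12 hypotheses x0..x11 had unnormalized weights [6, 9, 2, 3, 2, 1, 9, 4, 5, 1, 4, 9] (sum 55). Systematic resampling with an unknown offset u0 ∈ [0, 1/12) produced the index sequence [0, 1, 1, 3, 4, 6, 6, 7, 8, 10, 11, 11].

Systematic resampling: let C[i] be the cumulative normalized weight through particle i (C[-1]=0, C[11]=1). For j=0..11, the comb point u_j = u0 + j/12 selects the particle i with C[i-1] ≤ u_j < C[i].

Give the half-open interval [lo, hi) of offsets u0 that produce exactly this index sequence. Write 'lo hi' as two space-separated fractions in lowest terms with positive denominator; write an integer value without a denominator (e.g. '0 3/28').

13/220 1/15

C = [6/55, 3/11, 17/55, 4/11, 2/5, 23/55, 32/55, 36/55, 41/55, 42/55, 46/55, 1]
j=0 picked index 0: u0 ∈ [0, 6/55)
j=1 picked index 1: u0 ∈ [17/660, 25/132)
j=2 picked index 1: u0 ∈ [-19/330, 7/66)
j=3 picked index 3: u0 ∈ [13/220, 5/44)
j=4 picked index 4: u0 ∈ [1/33, 1/15)
j=5 picked index 6: u0 ∈ [1/660, 109/660)
j=6 picked index 6: u0 ∈ [-9/110, 9/110)
j=7 picked index 7: u0 ∈ [-1/660, 47/660)
j=8 picked index 8: u0 ∈ [-2/165, 13/165)
j=9 picked index 10: u0 ∈ [3/220, 19/220)
j=10 picked index 11: u0 ∈ [1/330, 1/6)
j=11 picked index 11: u0 ∈ [-53/660, 1/12)
intersection: [13/220, 1/15)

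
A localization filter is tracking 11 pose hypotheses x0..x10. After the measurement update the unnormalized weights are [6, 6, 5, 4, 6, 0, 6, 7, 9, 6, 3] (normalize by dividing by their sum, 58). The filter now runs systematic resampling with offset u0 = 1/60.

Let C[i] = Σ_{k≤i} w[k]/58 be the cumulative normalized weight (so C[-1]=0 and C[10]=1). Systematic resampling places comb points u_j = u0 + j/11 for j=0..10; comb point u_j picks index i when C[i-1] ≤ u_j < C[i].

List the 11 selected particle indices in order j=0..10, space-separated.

C = [3/29, 6/29, 17/58, 21/58, 27/58, 27/58, 33/58, 20/29, 49/58, 55/58, 1]
j=0: u_0=1/60 ∈ [0, 3/29) → index 0
j=1: u_1=71/660 ∈ [3/29, 6/29) → index 1
j=2: u_2=131/660 ∈ [3/29, 6/29) → index 1
j=3: u_3=191/660 ∈ [6/29, 17/58) → index 2
j=4: u_4=251/660 ∈ [21/58, 27/58) → index 4
j=5: u_5=311/660 ∈ [27/58, 33/58) → index 6
j=6: u_6=371/660 ∈ [27/58, 33/58) → index 6
j=7: u_7=431/660 ∈ [33/58, 20/29) → index 7
j=8: u_8=491/660 ∈ [20/29, 49/58) → index 8
j=9: u_9=551/660 ∈ [20/29, 49/58) → index 8
j=10: u_10=611/660 ∈ [49/58, 55/58) → index 9

0 1 1 2 4 6 6 7 8 8 9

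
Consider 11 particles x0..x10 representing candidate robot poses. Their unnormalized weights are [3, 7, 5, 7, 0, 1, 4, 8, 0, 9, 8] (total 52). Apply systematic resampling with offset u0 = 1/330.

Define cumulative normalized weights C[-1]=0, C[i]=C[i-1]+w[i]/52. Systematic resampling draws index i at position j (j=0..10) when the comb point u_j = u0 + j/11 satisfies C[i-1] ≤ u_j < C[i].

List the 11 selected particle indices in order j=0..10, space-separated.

0 1 1 2 3 6 7 7 9 9 10

C = [3/52, 5/26, 15/52, 11/26, 11/26, 23/52, 27/52, 35/52, 35/52, 11/13, 1]
j=0: u_0=1/330 ∈ [0, 3/52) → index 0
j=1: u_1=31/330 ∈ [3/52, 5/26) → index 1
j=2: u_2=61/330 ∈ [3/52, 5/26) → index 1
j=3: u_3=91/330 ∈ [5/26, 15/52) → index 2
j=4: u_4=11/30 ∈ [15/52, 11/26) → index 3
j=5: u_5=151/330 ∈ [23/52, 27/52) → index 6
j=6: u_6=181/330 ∈ [27/52, 35/52) → index 7
j=7: u_7=211/330 ∈ [27/52, 35/52) → index 7
j=8: u_8=241/330 ∈ [35/52, 11/13) → index 9
j=9: u_9=271/330 ∈ [35/52, 11/13) → index 9
j=10: u_10=301/330 ∈ [11/13, 1) → index 10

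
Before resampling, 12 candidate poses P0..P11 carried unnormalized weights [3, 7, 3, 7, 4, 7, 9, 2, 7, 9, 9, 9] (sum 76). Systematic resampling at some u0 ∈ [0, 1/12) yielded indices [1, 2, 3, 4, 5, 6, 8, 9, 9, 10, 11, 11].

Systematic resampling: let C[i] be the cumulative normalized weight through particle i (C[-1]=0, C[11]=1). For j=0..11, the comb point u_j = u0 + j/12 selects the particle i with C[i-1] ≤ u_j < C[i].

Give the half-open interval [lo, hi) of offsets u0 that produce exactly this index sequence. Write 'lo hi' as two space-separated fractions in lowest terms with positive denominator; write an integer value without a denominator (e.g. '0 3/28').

C = [3/76, 5/38, 13/76, 5/19, 6/19, 31/76, 10/19, 21/38, 49/76, 29/38, 67/76, 1]
j=0 picked index 1: u0 ∈ [3/76, 5/38)
j=1 picked index 2: u0 ∈ [11/228, 5/57)
j=2 picked index 3: u0 ∈ [1/228, 11/114)
j=3 picked index 4: u0 ∈ [1/76, 5/76)
j=4 picked index 5: u0 ∈ [-1/57, 17/228)
j=5 picked index 6: u0 ∈ [-1/114, 25/228)
j=6 picked index 8: u0 ∈ [1/19, 11/76)
j=7 picked index 9: u0 ∈ [7/114, 41/228)
j=8 picked index 9: u0 ∈ [-5/228, 11/114)
j=9 picked index 10: u0 ∈ [1/76, 5/38)
j=10 picked index 11: u0 ∈ [11/228, 1/6)
j=11 picked index 11: u0 ∈ [-2/57, 1/12)
intersection: [7/114, 5/76)

7/114 5/76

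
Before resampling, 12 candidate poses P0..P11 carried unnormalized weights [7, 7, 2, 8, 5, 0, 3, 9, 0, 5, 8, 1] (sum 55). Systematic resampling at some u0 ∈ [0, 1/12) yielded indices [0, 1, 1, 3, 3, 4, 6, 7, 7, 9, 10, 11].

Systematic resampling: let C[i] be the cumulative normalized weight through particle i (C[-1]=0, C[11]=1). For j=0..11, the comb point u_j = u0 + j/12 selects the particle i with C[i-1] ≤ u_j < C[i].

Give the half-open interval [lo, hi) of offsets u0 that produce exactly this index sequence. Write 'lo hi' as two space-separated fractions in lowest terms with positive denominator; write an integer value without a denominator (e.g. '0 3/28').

C = [7/55, 14/55, 16/55, 24/55, 29/55, 29/55, 32/55, 41/55, 41/55, 46/55, 54/55, 1]
j=0 picked index 0: u0 ∈ [0, 7/55)
j=1 picked index 1: u0 ∈ [29/660, 113/660)
j=2 picked index 1: u0 ∈ [-13/330, 29/330)
j=3 picked index 3: u0 ∈ [9/220, 41/220)
j=4 picked index 3: u0 ∈ [-7/165, 17/165)
j=5 picked index 4: u0 ∈ [13/660, 73/660)
j=6 picked index 6: u0 ∈ [3/110, 9/110)
j=7 picked index 7: u0 ∈ [-1/660, 107/660)
j=8 picked index 7: u0 ∈ [-14/165, 13/165)
j=9 picked index 9: u0 ∈ [-1/220, 19/220)
j=10 picked index 10: u0 ∈ [1/330, 49/330)
j=11 picked index 11: u0 ∈ [43/660, 1/12)
intersection: [43/660, 13/165)

43/660 13/165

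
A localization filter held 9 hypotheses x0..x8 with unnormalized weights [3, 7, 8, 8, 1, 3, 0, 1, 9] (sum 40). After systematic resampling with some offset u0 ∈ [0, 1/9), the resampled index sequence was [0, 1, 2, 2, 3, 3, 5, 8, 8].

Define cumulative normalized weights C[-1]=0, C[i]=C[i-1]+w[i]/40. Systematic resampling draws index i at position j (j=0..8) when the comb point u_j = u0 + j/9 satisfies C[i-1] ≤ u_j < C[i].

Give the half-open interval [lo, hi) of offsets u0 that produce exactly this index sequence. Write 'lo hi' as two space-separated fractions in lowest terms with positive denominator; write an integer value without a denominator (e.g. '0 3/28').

1/36 3/40

C = [3/40, 1/4, 9/20, 13/20, 27/40, 3/4, 3/4, 31/40, 1]
j=0 picked index 0: u0 ∈ [0, 3/40)
j=1 picked index 1: u0 ∈ [-13/360, 5/36)
j=2 picked index 2: u0 ∈ [1/36, 41/180)
j=3 picked index 2: u0 ∈ [-1/12, 7/60)
j=4 picked index 3: u0 ∈ [1/180, 37/180)
j=5 picked index 3: u0 ∈ [-19/180, 17/180)
j=6 picked index 5: u0 ∈ [1/120, 1/12)
j=7 picked index 8: u0 ∈ [-1/360, 2/9)
j=8 picked index 8: u0 ∈ [-41/360, 1/9)
intersection: [1/36, 3/40)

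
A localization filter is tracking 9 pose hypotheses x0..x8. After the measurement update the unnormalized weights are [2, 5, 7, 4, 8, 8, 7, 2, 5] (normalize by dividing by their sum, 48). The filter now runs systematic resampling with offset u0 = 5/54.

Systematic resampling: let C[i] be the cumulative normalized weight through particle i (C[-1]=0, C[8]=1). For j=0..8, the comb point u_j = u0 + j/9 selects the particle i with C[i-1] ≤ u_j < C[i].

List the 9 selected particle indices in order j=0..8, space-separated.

1 2 3 4 4 5 6 7 8

C = [1/24, 7/48, 7/24, 3/8, 13/24, 17/24, 41/48, 43/48, 1]
j=0: u_0=5/54 ∈ [1/24, 7/48) → index 1
j=1: u_1=11/54 ∈ [7/48, 7/24) → index 2
j=2: u_2=17/54 ∈ [7/24, 3/8) → index 3
j=3: u_3=23/54 ∈ [3/8, 13/24) → index 4
j=4: u_4=29/54 ∈ [3/8, 13/24) → index 4
j=5: u_5=35/54 ∈ [13/24, 17/24) → index 5
j=6: u_6=41/54 ∈ [17/24, 41/48) → index 6
j=7: u_7=47/54 ∈ [41/48, 43/48) → index 7
j=8: u_8=53/54 ∈ [43/48, 1) → index 8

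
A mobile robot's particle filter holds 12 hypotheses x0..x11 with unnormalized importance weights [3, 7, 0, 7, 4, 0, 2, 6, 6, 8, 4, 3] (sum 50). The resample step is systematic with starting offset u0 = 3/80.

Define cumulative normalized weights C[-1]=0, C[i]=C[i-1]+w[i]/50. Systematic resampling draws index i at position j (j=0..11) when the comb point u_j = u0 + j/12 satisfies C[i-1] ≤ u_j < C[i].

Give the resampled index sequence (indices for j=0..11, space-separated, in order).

C = [3/50, 1/5, 1/5, 17/50, 21/50, 21/50, 23/50, 29/50, 7/10, 43/50, 47/50, 1]
j=0: u_0=3/80 ∈ [0, 3/50) → index 0
j=1: u_1=29/240 ∈ [3/50, 1/5) → index 1
j=2: u_2=49/240 ∈ [1/5, 17/50) → index 3
j=3: u_3=23/80 ∈ [1/5, 17/50) → index 3
j=4: u_4=89/240 ∈ [17/50, 21/50) → index 4
j=5: u_5=109/240 ∈ [21/50, 23/50) → index 6
j=6: u_6=43/80 ∈ [23/50, 29/50) → index 7
j=7: u_7=149/240 ∈ [29/50, 7/10) → index 8
j=8: u_8=169/240 ∈ [7/10, 43/50) → index 9
j=9: u_9=63/80 ∈ [7/10, 43/50) → index 9
j=10: u_10=209/240 ∈ [43/50, 47/50) → index 10
j=11: u_11=229/240 ∈ [47/50, 1) → index 11

0 1 3 3 4 6 7 8 9 9 10 11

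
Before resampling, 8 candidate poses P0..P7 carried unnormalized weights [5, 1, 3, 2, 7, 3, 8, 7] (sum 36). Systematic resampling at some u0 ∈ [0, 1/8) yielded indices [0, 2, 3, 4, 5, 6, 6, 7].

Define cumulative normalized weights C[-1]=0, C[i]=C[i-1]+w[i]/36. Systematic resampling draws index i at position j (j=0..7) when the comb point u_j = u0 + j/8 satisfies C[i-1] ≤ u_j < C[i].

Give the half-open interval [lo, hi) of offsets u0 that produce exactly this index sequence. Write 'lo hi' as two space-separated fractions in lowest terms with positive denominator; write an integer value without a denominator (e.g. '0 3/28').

1/24 1/18

C = [5/36, 1/6, 1/4, 11/36, 1/2, 7/12, 29/36, 1]
j=0 picked index 0: u0 ∈ [0, 5/36)
j=1 picked index 2: u0 ∈ [1/24, 1/8)
j=2 picked index 3: u0 ∈ [0, 1/18)
j=3 picked index 4: u0 ∈ [-5/72, 1/8)
j=4 picked index 5: u0 ∈ [0, 1/12)
j=5 picked index 6: u0 ∈ [-1/24, 13/72)
j=6 picked index 6: u0 ∈ [-1/6, 1/18)
j=7 picked index 7: u0 ∈ [-5/72, 1/8)
intersection: [1/24, 1/18)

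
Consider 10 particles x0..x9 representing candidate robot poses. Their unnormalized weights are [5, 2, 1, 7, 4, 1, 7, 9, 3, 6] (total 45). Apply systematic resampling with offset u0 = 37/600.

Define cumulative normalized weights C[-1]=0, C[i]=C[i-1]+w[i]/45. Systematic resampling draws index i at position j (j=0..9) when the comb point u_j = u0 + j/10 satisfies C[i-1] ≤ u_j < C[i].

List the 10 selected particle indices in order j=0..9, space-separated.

0 2 3 4 6 6 7 7 8 9

C = [1/9, 7/45, 8/45, 1/3, 19/45, 4/9, 3/5, 4/5, 13/15, 1]
j=0: u_0=37/600 ∈ [0, 1/9) → index 0
j=1: u_1=97/600 ∈ [7/45, 8/45) → index 2
j=2: u_2=157/600 ∈ [8/45, 1/3) → index 3
j=3: u_3=217/600 ∈ [1/3, 19/45) → index 4
j=4: u_4=277/600 ∈ [4/9, 3/5) → index 6
j=5: u_5=337/600 ∈ [4/9, 3/5) → index 6
j=6: u_6=397/600 ∈ [3/5, 4/5) → index 7
j=7: u_7=457/600 ∈ [3/5, 4/5) → index 7
j=8: u_8=517/600 ∈ [4/5, 13/15) → index 8
j=9: u_9=577/600 ∈ [13/15, 1) → index 9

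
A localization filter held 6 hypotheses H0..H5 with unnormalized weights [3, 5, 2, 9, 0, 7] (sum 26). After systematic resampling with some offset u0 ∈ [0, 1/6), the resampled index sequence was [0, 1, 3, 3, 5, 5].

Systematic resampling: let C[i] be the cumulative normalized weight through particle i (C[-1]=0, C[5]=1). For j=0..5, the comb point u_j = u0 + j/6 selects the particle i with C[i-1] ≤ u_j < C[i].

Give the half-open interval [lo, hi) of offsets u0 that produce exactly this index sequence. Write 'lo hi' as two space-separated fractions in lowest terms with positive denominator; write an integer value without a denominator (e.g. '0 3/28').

C = [3/26, 4/13, 5/13, 19/26, 19/26, 1]
j=0 picked index 0: u0 ∈ [0, 3/26)
j=1 picked index 1: u0 ∈ [-2/39, 11/78)
j=2 picked index 3: u0 ∈ [2/39, 31/78)
j=3 picked index 3: u0 ∈ [-3/26, 3/13)
j=4 picked index 5: u0 ∈ [5/78, 1/3)
j=5 picked index 5: u0 ∈ [-4/39, 1/6)
intersection: [5/78, 3/26)

5/78 3/26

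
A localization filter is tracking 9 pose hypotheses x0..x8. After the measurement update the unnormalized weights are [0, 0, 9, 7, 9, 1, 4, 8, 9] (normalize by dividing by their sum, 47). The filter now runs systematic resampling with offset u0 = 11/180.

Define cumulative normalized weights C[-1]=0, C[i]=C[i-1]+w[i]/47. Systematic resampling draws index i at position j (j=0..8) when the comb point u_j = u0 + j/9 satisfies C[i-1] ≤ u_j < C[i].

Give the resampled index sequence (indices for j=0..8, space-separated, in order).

C = [0, 0, 9/47, 16/47, 25/47, 26/47, 30/47, 38/47, 1]
j=0: u_0=11/180 ∈ [0, 9/47) → index 2
j=1: u_1=31/180 ∈ [0, 9/47) → index 2
j=2: u_2=17/60 ∈ [9/47, 16/47) → index 3
j=3: u_3=71/180 ∈ [16/47, 25/47) → index 4
j=4: u_4=91/180 ∈ [16/47, 25/47) → index 4
j=5: u_5=37/60 ∈ [26/47, 30/47) → index 6
j=6: u_6=131/180 ∈ [30/47, 38/47) → index 7
j=7: u_7=151/180 ∈ [38/47, 1) → index 8
j=8: u_8=19/20 ∈ [38/47, 1) → index 8

2 2 3 4 4 6 7 8 8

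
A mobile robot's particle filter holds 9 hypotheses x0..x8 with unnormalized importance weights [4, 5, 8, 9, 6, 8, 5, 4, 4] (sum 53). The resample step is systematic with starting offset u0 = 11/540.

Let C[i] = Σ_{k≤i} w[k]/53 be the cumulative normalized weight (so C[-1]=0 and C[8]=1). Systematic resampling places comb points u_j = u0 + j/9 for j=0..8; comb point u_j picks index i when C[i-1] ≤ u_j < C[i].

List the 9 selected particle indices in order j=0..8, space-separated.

C = [4/53, 9/53, 17/53, 26/53, 32/53, 40/53, 45/53, 49/53, 1]
j=0: u_0=11/540 ∈ [0, 4/53) → index 0
j=1: u_1=71/540 ∈ [4/53, 9/53) → index 1
j=2: u_2=131/540 ∈ [9/53, 17/53) → index 2
j=3: u_3=191/540 ∈ [17/53, 26/53) → index 3
j=4: u_4=251/540 ∈ [17/53, 26/53) → index 3
j=5: u_5=311/540 ∈ [26/53, 32/53) → index 4
j=6: u_6=371/540 ∈ [32/53, 40/53) → index 5
j=7: u_7=431/540 ∈ [40/53, 45/53) → index 6
j=8: u_8=491/540 ∈ [45/53, 49/53) → index 7

0 1 2 3 3 4 5 6 7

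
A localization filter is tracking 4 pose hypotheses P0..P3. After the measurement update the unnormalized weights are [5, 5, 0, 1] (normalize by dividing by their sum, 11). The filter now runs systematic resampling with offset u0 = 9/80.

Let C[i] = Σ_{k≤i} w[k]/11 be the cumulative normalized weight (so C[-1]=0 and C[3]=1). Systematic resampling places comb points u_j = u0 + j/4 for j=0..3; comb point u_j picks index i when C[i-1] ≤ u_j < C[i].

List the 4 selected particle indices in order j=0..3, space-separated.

C = [5/11, 10/11, 10/11, 1]
j=0: u_0=9/80 ∈ [0, 5/11) → index 0
j=1: u_1=29/80 ∈ [0, 5/11) → index 0
j=2: u_2=49/80 ∈ [5/11, 10/11) → index 1
j=3: u_3=69/80 ∈ [5/11, 10/11) → index 1

0 0 1 1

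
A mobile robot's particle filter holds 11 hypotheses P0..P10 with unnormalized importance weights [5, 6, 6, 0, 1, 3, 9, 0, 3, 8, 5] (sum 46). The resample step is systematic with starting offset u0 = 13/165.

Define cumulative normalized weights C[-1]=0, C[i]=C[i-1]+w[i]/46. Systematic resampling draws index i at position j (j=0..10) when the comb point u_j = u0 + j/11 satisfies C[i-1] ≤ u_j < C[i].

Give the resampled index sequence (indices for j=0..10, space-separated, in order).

0 1 2 2 5 6 6 8 9 10 10

C = [5/46, 11/46, 17/46, 17/46, 9/23, 21/46, 15/23, 15/23, 33/46, 41/46, 1]
j=0: u_0=13/165 ∈ [0, 5/46) → index 0
j=1: u_1=28/165 ∈ [5/46, 11/46) → index 1
j=2: u_2=43/165 ∈ [11/46, 17/46) → index 2
j=3: u_3=58/165 ∈ [11/46, 17/46) → index 2
j=4: u_4=73/165 ∈ [9/23, 21/46) → index 5
j=5: u_5=8/15 ∈ [21/46, 15/23) → index 6
j=6: u_6=103/165 ∈ [21/46, 15/23) → index 6
j=7: u_7=118/165 ∈ [15/23, 33/46) → index 8
j=8: u_8=133/165 ∈ [33/46, 41/46) → index 9
j=9: u_9=148/165 ∈ [41/46, 1) → index 10
j=10: u_10=163/165 ∈ [41/46, 1) → index 10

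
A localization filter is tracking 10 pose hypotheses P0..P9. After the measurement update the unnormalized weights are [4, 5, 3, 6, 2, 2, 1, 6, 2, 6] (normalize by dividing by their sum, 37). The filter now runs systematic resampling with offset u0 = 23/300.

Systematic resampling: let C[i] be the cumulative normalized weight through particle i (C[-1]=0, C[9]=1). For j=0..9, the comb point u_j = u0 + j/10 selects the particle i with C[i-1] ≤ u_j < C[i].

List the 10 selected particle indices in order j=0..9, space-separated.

C = [4/37, 9/37, 12/37, 18/37, 20/37, 22/37, 23/37, 29/37, 31/37, 1]
j=0: u_0=23/300 ∈ [0, 4/37) → index 0
j=1: u_1=53/300 ∈ [4/37, 9/37) → index 1
j=2: u_2=83/300 ∈ [9/37, 12/37) → index 2
j=3: u_3=113/300 ∈ [12/37, 18/37) → index 3
j=4: u_4=143/300 ∈ [12/37, 18/37) → index 3
j=5: u_5=173/300 ∈ [20/37, 22/37) → index 5
j=6: u_6=203/300 ∈ [23/37, 29/37) → index 7
j=7: u_7=233/300 ∈ [23/37, 29/37) → index 7
j=8: u_8=263/300 ∈ [31/37, 1) → index 9
j=9: u_9=293/300 ∈ [31/37, 1) → index 9

0 1 2 3 3 5 7 7 9 9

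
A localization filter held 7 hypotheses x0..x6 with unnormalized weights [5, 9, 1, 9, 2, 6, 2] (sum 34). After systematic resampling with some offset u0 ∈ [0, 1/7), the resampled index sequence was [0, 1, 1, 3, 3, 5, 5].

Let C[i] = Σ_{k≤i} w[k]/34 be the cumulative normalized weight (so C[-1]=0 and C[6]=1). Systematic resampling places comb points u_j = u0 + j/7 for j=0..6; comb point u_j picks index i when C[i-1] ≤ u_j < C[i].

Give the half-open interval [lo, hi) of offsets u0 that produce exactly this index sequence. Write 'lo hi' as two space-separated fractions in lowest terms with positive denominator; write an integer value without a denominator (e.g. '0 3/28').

C = [5/34, 7/17, 15/34, 12/17, 13/17, 16/17, 1]
j=0 picked index 0: u0 ∈ [0, 5/34)
j=1 picked index 1: u0 ∈ [1/238, 32/119)
j=2 picked index 1: u0 ∈ [-33/238, 15/119)
j=3 picked index 3: u0 ∈ [3/238, 33/119)
j=4 picked index 3: u0 ∈ [-31/238, 16/119)
j=5 picked index 5: u0 ∈ [6/119, 27/119)
j=6 picked index 5: u0 ∈ [-11/119, 10/119)
intersection: [6/119, 10/119)

6/119 10/119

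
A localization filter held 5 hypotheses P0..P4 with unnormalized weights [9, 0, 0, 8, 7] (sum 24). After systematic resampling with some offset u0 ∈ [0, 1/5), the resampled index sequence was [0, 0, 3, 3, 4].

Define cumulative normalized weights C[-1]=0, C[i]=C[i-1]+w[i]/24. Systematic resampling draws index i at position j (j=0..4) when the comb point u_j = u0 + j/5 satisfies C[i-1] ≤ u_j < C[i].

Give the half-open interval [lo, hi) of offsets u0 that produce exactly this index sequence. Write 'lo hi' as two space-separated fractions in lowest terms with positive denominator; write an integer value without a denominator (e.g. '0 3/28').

0 13/120

C = [3/8, 3/8, 3/8, 17/24, 1]
j=0 picked index 0: u0 ∈ [0, 3/8)
j=1 picked index 0: u0 ∈ [-1/5, 7/40)
j=2 picked index 3: u0 ∈ [-1/40, 37/120)
j=3 picked index 3: u0 ∈ [-9/40, 13/120)
j=4 picked index 4: u0 ∈ [-11/120, 1/5)
intersection: [0, 13/120)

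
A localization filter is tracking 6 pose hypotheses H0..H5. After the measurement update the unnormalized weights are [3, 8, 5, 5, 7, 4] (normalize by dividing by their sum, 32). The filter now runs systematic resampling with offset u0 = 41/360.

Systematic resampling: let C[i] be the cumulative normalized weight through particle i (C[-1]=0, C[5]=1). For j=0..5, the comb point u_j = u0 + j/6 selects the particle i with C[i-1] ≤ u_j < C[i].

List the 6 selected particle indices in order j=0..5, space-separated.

1 1 2 3 4 5

C = [3/32, 11/32, 1/2, 21/32, 7/8, 1]
j=0: u_0=41/360 ∈ [3/32, 11/32) → index 1
j=1: u_1=101/360 ∈ [3/32, 11/32) → index 1
j=2: u_2=161/360 ∈ [11/32, 1/2) → index 2
j=3: u_3=221/360 ∈ [1/2, 21/32) → index 3
j=4: u_4=281/360 ∈ [21/32, 7/8) → index 4
j=5: u_5=341/360 ∈ [7/8, 1) → index 5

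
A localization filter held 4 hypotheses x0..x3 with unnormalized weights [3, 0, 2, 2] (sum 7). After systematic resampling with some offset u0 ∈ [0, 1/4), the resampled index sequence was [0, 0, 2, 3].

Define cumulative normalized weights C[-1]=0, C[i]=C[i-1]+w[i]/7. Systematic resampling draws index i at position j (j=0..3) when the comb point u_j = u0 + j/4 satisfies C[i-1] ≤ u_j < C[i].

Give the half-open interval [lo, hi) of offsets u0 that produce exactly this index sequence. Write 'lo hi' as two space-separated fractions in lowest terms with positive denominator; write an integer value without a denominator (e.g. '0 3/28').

C = [3/7, 3/7, 5/7, 1]
j=0 picked index 0: u0 ∈ [0, 3/7)
j=1 picked index 0: u0 ∈ [-1/4, 5/28)
j=2 picked index 2: u0 ∈ [-1/14, 3/14)
j=3 picked index 3: u0 ∈ [-1/28, 1/4)
intersection: [0, 5/28)

0 5/28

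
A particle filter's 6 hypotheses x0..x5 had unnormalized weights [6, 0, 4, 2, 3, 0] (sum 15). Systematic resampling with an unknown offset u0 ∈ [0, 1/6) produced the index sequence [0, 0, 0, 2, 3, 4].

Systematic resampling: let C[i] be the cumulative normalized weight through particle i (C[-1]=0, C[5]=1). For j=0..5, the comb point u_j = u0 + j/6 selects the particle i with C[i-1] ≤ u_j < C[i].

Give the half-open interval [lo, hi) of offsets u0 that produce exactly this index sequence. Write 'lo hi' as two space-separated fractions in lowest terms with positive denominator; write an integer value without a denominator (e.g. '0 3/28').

0 1/15

C = [2/5, 2/5, 2/3, 4/5, 1, 1]
j=0 picked index 0: u0 ∈ [0, 2/5)
j=1 picked index 0: u0 ∈ [-1/6, 7/30)
j=2 picked index 0: u0 ∈ [-1/3, 1/15)
j=3 picked index 2: u0 ∈ [-1/10, 1/6)
j=4 picked index 3: u0 ∈ [0, 2/15)
j=5 picked index 4: u0 ∈ [-1/30, 1/6)
intersection: [0, 1/15)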